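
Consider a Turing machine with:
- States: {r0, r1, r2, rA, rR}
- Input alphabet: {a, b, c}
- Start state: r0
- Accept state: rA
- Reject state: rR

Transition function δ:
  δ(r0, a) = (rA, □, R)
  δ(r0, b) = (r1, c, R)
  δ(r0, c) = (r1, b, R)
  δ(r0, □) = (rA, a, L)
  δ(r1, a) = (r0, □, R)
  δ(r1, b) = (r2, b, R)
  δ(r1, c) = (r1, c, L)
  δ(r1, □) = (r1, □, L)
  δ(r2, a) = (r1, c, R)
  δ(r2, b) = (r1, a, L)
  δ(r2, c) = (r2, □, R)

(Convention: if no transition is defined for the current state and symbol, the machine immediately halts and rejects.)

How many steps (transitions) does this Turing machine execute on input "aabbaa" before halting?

Execution trace:
Initial: [r0]aabbaa
Step 1: δ(r0, a) = (rA, □, R) → □[rA]abbaa

The machine reaches the accept state rA and halts.

The machine executed 1 step before halting.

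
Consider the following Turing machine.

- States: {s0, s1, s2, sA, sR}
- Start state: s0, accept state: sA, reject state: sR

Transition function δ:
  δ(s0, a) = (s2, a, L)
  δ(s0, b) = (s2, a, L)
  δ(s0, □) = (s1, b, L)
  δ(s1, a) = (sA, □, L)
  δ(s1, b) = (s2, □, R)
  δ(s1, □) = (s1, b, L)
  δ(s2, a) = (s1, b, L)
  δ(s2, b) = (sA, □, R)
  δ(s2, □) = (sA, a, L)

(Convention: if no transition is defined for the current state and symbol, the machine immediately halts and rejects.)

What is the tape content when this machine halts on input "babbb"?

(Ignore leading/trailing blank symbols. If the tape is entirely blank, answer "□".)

Execution trace:
Initial: [s0]babbb
Step 1: δ(s0, b) = (s2, a, L) → [s2]□aabbb
Step 2: δ(s2, □) = (sA, a, L) → [sA]□aaabbb

The machine reaches the accept state sA and halts.

Final tape (ignoring leading/trailing blanks): aaabbb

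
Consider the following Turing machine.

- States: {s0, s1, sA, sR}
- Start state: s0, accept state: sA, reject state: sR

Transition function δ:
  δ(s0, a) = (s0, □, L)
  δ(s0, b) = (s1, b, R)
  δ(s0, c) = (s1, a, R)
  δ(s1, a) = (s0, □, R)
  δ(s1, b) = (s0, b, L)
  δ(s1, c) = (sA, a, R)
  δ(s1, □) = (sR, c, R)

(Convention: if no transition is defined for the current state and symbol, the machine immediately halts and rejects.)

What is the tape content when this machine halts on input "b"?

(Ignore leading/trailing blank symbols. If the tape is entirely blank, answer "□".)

Execution trace:
Initial: [s0]b
Step 1: δ(s0, b) = (s1, b, R) → b[s1]□
Step 2: δ(s1, □) = (sR, c, R) → bc[sR]□

The machine reaches the reject state sR and halts.

Final tape (ignoring leading/trailing blanks): bc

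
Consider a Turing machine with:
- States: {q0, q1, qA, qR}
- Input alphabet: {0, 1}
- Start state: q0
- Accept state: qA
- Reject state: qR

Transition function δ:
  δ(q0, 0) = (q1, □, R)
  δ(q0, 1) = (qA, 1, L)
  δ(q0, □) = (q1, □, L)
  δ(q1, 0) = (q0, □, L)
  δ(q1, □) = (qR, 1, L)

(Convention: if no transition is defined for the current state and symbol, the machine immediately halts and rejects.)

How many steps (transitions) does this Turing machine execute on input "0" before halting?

Execution trace:
Initial: [q0]0
Step 1: δ(q0, 0) = (q1, □, R) → □[q1]□
Step 2: δ(q1, □) = (qR, 1, L) → [qR]□1

The machine reaches the reject state qR and halts.

The machine executed 2 steps before halting.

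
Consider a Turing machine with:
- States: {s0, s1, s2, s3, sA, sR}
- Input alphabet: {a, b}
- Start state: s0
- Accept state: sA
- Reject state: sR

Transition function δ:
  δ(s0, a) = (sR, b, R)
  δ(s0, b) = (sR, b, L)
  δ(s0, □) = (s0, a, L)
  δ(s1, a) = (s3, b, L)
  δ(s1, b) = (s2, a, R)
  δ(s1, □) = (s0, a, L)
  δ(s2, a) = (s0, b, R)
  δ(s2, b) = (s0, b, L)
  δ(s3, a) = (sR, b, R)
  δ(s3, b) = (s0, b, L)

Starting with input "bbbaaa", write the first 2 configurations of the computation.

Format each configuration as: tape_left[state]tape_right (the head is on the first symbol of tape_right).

Transitions applied:
Step 1: δ(s0, b) = (sR, b, L)

The first 2 configurations are:
[s0]bbbaaa ⊢ [sR]□bbbaaa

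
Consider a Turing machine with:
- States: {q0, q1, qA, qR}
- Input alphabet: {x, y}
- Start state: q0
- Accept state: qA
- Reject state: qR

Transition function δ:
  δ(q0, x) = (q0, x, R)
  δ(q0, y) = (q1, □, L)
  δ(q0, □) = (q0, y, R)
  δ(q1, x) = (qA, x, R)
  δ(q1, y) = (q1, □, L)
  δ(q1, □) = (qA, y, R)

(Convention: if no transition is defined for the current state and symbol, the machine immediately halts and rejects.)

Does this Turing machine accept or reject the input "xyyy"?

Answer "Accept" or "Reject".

Execution trace:
Initial: [q0]xyyy
Step 1: δ(q0, x) = (q0, x, R) → x[q0]yyy
Step 2: δ(q0, y) = (q1, □, L) → [q1]x□yy
Step 3: δ(q1, x) = (qA, x, R) → x[qA]□yy

The machine reaches the accept state qA and halts.

Answer: Accept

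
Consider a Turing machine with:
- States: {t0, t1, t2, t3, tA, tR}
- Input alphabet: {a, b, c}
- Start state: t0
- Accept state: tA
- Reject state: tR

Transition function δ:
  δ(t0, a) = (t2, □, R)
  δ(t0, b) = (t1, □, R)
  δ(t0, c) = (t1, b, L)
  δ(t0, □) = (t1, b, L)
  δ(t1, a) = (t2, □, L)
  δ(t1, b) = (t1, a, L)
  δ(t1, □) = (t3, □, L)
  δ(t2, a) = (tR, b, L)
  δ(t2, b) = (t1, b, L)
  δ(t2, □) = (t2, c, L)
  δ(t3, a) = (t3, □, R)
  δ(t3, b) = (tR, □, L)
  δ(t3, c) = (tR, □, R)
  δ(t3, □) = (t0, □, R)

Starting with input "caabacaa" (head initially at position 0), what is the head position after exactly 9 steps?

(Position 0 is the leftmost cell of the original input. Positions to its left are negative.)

Execution trace (head position shown):
Step 0: [t0]caabacaa  (head at position 0)
Step 1: move left → [t1]□baabacaa  (head at position -1)
Step 2: move left → [t3]□□baabacaa  (head at position -2)
Step 3: move right → □[t0]□baabacaa  (head at position -1)
Step 4: move left → [t1]□bbaabacaa  (head at position -2)
Step 5: move left → [t3]□□bbaabacaa  (head at position -3)
Step 6: move right → □[t0]□bbaabacaa  (head at position -2)
Step 7: move left → [t1]□bbbaabacaa  (head at position -3)
Step 8: move left → [t3]□□bbbaabacaa  (head at position -4)
Step 9: move right → □[t0]□bbbaabacaa  (head at position -3)

After 9 steps, the head is at position -3.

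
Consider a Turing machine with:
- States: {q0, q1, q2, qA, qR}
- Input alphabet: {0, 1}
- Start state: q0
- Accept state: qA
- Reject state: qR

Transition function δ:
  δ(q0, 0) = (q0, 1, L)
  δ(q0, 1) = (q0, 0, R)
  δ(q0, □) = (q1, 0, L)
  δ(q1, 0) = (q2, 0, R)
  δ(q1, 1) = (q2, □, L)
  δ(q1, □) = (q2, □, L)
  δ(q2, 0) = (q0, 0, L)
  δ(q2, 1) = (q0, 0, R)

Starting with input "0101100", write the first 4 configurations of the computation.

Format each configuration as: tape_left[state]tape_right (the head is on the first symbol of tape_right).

Transitions applied:
Step 1: δ(q0, 0) = (q0, 1, L)
Step 2: δ(q0, □) = (q1, 0, L)
Step 3: δ(q1, □) = (q2, □, L)

The first 4 configurations are:
[q0]0101100 ⊢ [q0]□1101100 ⊢ [q1]□01101100 ⊢ [q2]□□01101100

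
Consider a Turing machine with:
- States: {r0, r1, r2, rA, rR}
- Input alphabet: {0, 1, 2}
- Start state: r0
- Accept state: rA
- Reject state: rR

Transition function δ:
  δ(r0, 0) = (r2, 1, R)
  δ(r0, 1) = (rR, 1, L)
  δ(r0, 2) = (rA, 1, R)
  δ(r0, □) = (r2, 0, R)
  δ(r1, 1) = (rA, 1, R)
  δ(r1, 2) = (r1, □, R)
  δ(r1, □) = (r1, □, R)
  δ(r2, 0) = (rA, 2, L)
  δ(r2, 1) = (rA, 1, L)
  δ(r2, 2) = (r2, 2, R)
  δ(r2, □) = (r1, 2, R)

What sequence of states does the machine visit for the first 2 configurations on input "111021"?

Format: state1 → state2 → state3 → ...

Execution trace:
Initial: [r0]111021
Step 1: δ(r0, 1) = (rR, 1, L) → [rR]□111021

The machine reaches the reject state rR and halts.

State sequence: r0 → rR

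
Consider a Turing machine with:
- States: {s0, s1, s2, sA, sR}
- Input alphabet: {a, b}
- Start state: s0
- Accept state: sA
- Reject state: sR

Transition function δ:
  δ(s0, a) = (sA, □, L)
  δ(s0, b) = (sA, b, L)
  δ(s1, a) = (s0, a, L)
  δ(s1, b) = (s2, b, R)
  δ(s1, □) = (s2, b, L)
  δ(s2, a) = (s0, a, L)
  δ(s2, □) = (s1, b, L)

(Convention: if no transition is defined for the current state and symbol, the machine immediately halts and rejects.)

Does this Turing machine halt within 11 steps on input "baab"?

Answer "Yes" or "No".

Execution trace:
Initial: [s0]baab
Step 1: δ(s0, b) = (sA, b, L) → [sA]□baab

The machine reaches the accept state sA and halts.
The machine halted after 1 step (within the 11-step bound).

Answer: Yes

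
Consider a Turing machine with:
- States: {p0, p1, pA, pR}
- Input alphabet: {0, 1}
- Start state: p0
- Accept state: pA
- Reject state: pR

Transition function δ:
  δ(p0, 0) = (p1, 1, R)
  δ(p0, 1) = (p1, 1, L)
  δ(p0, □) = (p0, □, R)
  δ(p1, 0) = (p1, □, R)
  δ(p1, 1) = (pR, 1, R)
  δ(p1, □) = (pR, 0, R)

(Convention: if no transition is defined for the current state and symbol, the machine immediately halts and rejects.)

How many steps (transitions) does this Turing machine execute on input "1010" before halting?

Execution trace:
Initial: [p0]1010
Step 1: δ(p0, 1) = (p1, 1, L) → [p1]□1010
Step 2: δ(p1, □) = (pR, 0, R) → 0[pR]1010

The machine reaches the reject state pR and halts.

The machine executed 2 steps before halting.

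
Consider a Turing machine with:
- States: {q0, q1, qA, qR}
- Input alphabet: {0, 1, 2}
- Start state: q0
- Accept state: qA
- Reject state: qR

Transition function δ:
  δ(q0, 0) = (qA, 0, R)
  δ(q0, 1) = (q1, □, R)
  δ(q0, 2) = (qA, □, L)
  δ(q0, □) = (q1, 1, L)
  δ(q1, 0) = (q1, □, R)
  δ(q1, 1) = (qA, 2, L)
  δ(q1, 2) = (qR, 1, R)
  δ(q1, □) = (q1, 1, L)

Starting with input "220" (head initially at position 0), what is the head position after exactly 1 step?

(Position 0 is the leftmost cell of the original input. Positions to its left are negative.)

Execution trace (head position shown):
Step 0: [q0]220  (head at position 0)
Step 1: move left → [qA]□□20  (head at position -1)

After 1 step, the head is at position -1.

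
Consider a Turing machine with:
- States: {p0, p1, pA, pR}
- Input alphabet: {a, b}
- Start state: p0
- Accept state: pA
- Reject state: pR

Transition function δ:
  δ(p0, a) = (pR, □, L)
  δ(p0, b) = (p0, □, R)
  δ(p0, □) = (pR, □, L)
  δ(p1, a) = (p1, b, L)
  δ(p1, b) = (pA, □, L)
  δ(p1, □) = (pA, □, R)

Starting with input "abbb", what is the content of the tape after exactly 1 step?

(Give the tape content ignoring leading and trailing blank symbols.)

Execution trace:
Initial: [p0]abbb
Step 1: δ(p0, a) = (pR, □, L) → [pR]□□bbb

The machine reaches the reject state pR and halts.

After 1 step, the tape (ignoring leading/trailing blanks) is: bbb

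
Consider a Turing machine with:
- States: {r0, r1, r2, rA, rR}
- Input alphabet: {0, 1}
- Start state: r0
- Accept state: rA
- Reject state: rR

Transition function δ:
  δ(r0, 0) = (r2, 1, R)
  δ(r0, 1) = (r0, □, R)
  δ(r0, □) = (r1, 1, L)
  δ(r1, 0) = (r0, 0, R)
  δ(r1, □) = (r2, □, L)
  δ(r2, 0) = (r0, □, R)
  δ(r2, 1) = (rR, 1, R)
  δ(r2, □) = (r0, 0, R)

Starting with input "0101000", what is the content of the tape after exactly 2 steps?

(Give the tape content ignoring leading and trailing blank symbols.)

Execution trace:
Initial: [r0]0101000
Step 1: δ(r0, 0) = (r2, 1, R) → 1[r2]101000
Step 2: δ(r2, 1) = (rR, 1, R) → 11[rR]01000

The machine reaches the reject state rR and halts.

After 2 steps, the tape (ignoring leading/trailing blanks) is: 1101000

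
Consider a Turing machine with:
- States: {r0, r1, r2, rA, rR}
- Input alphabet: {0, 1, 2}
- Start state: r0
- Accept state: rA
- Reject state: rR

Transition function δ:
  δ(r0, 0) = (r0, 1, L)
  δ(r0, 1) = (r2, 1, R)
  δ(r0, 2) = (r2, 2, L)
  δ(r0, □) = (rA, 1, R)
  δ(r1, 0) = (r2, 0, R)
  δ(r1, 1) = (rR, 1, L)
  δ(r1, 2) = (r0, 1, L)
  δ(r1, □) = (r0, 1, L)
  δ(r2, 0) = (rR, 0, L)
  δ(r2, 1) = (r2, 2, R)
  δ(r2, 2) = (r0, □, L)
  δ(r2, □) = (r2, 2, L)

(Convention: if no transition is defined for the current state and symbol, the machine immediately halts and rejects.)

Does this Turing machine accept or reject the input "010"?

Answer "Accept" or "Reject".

Execution trace:
Initial: [r0]010
Step 1: δ(r0, 0) = (r0, 1, L) → [r0]□110
Step 2: δ(r0, □) = (rA, 1, R) → 1[rA]110

The machine reaches the accept state rA and halts.

Answer: Accept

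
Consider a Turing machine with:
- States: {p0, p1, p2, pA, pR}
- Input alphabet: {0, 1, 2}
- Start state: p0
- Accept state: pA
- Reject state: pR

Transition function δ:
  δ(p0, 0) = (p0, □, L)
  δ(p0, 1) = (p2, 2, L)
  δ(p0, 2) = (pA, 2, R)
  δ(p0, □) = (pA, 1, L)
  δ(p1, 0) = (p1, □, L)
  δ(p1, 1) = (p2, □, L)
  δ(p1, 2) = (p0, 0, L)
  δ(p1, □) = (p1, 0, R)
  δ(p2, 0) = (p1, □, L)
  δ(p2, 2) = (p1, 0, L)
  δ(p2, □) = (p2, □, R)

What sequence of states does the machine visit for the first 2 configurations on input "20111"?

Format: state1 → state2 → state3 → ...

Execution trace:
Initial: [p0]20111
Step 1: δ(p0, 2) = (pA, 2, R) → 2[pA]0111

The machine reaches the accept state pA and halts.

State sequence: p0 → pA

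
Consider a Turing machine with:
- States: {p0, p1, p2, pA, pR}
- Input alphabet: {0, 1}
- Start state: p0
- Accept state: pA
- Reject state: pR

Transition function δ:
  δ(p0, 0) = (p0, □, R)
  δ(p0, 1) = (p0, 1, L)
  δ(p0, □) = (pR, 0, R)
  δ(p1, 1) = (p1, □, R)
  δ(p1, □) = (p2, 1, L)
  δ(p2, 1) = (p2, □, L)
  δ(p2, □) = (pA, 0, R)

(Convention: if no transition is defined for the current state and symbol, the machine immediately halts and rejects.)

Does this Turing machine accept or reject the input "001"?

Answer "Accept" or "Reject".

Execution trace:
Initial: [p0]001
Step 1: δ(p0, 0) = (p0, □, R) → □[p0]01
Step 2: δ(p0, 0) = (p0, □, R) → □□[p0]1
Step 3: δ(p0, 1) = (p0, 1, L) → □[p0]□1
Step 4: δ(p0, □) = (pR, 0, R) → □0[pR]1

The machine reaches the reject state pR and halts.

Answer: Reject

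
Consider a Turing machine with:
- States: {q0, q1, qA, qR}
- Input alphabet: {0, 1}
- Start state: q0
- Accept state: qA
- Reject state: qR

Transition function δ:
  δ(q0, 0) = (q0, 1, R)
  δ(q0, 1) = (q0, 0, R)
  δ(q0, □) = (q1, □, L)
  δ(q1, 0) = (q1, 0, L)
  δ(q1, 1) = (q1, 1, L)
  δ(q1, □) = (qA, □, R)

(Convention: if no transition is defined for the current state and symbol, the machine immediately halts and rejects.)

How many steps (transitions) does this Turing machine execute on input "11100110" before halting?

Execution trace:
Initial: [q0]11100110
Step 1: δ(q0, 1) = (q0, 0, R) → 0[q0]1100110
Step 2: δ(q0, 1) = (q0, 0, R) → 00[q0]100110
Step 3: δ(q0, 1) = (q0, 0, R) → 000[q0]00110
Step 4: δ(q0, 0) = (q0, 1, R) → 0001[q0]0110
Step 5: δ(q0, 0) = (q0, 1, R) → 00011[q0]110
Step 6: δ(q0, 1) = (q0, 0, R) → 000110[q0]10
Step 7: δ(q0, 1) = (q0, 0, R) → 0001100[q0]0
Step 8: δ(q0, 0) = (q0, 1, R) → 00011001[q0]□
Step 9: δ(q0, □) = (q1, □, L) → 0001100[q1]1□
Step 10: δ(q1, 1) = (q1, 1, L) → 000110[q1]01□
Step 11: δ(q1, 0) = (q1, 0, L) → 00011[q1]001□
Step 12: δ(q1, 0) = (q1, 0, L) → 0001[q1]1001□
Step 13: δ(q1, 1) = (q1, 1, L) → 000[q1]11001□
Step 14: δ(q1, 1) = (q1, 1, L) → 00[q1]011001□
Step 15: δ(q1, 0) = (q1, 0, L) → 0[q1]0011001□
Step 16: δ(q1, 0) = (q1, 0, L) → [q1]00011001□
Step 17: δ(q1, 0) = (q1, 0, L) → [q1]□00011001□
Step 18: δ(q1, □) = (qA, □, R) → □[qA]00011001□

The machine reaches the accept state qA and halts.

The machine executed 18 steps before halting.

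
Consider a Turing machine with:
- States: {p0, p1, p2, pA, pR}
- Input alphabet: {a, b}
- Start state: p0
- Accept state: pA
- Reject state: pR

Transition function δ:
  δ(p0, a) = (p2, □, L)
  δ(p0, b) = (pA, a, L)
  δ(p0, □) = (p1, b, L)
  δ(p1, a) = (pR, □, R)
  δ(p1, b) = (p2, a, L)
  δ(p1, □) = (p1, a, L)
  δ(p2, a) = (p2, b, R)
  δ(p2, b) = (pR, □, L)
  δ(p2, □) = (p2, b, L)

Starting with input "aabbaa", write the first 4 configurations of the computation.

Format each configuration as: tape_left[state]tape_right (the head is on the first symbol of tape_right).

Transitions applied:
Step 1: δ(p0, a) = (p2, □, L)
Step 2: δ(p2, □) = (p2, b, L)
Step 3: δ(p2, □) = (p2, b, L)

The first 4 configurations are:
[p0]aabbaa ⊢ [p2]□□abbaa ⊢ [p2]□b□abbaa ⊢ [p2]□bb□abbaa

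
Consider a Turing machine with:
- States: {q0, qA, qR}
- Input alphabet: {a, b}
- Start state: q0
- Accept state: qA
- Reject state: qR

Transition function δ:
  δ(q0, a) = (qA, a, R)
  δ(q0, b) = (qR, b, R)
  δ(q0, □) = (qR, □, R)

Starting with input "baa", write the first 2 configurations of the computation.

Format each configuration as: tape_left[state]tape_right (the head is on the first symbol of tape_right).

Transitions applied:
Step 1: δ(q0, b) = (qR, b, R)

The first 2 configurations are:
[q0]baa ⊢ b[qR]aa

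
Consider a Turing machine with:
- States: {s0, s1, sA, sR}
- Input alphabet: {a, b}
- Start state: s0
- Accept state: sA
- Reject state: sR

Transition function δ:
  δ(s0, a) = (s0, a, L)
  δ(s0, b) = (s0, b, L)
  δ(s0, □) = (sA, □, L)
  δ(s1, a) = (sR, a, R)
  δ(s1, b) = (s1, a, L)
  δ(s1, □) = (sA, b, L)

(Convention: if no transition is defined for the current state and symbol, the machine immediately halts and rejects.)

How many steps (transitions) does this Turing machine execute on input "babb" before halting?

Execution trace:
Initial: [s0]babb
Step 1: δ(s0, b) = (s0, b, L) → [s0]□babb
Step 2: δ(s0, □) = (sA, □, L) → [sA]□□babb

The machine reaches the accept state sA and halts.

The machine executed 2 steps before halting.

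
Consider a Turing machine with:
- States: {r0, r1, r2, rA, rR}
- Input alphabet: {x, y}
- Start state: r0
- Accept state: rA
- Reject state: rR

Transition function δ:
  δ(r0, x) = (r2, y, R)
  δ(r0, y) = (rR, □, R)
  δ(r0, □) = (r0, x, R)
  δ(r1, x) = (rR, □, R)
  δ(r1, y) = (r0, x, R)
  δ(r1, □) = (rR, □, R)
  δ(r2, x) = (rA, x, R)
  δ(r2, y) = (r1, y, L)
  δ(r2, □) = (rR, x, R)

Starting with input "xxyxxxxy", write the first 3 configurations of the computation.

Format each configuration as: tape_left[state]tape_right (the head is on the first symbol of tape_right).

Transitions applied:
Step 1: δ(r0, x) = (r2, y, R)
Step 2: δ(r2, x) = (rA, x, R)

The first 3 configurations are:
[r0]xxyxxxxy ⊢ y[r2]xyxxxxy ⊢ yx[rA]yxxxxy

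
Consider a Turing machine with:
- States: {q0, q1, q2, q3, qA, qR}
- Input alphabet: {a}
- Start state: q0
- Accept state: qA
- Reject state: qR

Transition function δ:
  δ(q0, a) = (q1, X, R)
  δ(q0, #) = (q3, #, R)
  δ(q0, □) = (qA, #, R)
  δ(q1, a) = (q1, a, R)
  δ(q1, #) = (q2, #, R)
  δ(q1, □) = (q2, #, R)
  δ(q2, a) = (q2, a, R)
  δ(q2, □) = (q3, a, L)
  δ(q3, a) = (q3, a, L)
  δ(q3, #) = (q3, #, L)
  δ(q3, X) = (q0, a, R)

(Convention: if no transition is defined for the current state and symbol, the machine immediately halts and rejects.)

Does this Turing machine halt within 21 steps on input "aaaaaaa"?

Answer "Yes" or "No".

Execution trace:
Initial: [q0]aaaaaaa
Step 1: δ(q0, a) = (q1, X, R) → X[q1]aaaaaa
Step 2: δ(q1, a) = (q1, a, R) → Xa[q1]aaaaa
Step 3: δ(q1, a) = (q1, a, R) → Xaa[q1]aaaa
Step 4: δ(q1, a) = (q1, a, R) → Xaaa[q1]aaa
Step 5: δ(q1, a) = (q1, a, R) → Xaaaa[q1]aa
Step 6: δ(q1, a) = (q1, a, R) → Xaaaaa[q1]a
Step 7: δ(q1, a) = (q1, a, R) → Xaaaaaa[q1]□
Step 8: δ(q1, □) = (q2, #, R) → Xaaaaaa#[q2]□
Step 9: δ(q2, □) = (q3, a, L) → Xaaaaaa[q3]#a
Step 10: δ(q3, #) = (q3, #, L) → Xaaaaa[q3]a#a
Step 11: δ(q3, a) = (q3, a, L) → Xaaaa[q3]aa#a
Step 12: δ(q3, a) = (q3, a, L) → Xaaa[q3]aaa#a
Step 13: δ(q3, a) = (q3, a, L) → Xaa[q3]aaaa#a
Step 14: δ(q3, a) = (q3, a, L) → Xa[q3]aaaaa#a
Step 15: δ(q3, a) = (q3, a, L) → X[q3]aaaaaa#a
Step 16: δ(q3, a) = (q3, a, L) → [q3]Xaaaaaa#a
Step 17: δ(q3, X) = (q0, a, R) → a[q0]aaaaaa#a
Step 18: δ(q0, a) = (q1, X, R) → aX[q1]aaaaa#a
Step 19: δ(q1, a) = (q1, a, R) → aXa[q1]aaaa#a
Step 20: δ(q1, a) = (q1, a, R) → aXaa[q1]aaa#a
Step 21: δ(q1, a) = (q1, a, R) → aXaaa[q1]aa#a

The machine has not reached a halting state after 21 steps.
The machine did not halt within the 21-step bound.

Answer: No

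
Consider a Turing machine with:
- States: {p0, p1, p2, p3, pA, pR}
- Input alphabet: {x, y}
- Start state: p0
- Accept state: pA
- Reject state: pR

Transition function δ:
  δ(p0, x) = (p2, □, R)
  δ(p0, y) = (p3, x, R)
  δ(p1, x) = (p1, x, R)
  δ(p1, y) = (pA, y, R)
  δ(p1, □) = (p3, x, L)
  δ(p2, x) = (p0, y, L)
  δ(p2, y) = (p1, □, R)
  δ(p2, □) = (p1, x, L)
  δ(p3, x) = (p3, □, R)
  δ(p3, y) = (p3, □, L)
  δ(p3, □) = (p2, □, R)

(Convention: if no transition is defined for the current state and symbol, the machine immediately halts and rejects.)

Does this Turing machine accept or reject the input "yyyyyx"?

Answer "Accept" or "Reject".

Execution trace:
Initial: [p0]yyyyyx
Step 1: δ(p0, y) = (p3, x, R) → x[p3]yyyyx
Step 2: δ(p3, y) = (p3, □, L) → [p3]x□yyyx
Step 3: δ(p3, x) = (p3, □, R) → □[p3]□yyyx
Step 4: δ(p3, □) = (p2, □, R) → □□[p2]yyyx
Step 5: δ(p2, y) = (p1, □, R) → □□□[p1]yyx
Step 6: δ(p1, y) = (pA, y, R) → □□□y[pA]yx

The machine reaches the accept state pA and halts.

Answer: Accept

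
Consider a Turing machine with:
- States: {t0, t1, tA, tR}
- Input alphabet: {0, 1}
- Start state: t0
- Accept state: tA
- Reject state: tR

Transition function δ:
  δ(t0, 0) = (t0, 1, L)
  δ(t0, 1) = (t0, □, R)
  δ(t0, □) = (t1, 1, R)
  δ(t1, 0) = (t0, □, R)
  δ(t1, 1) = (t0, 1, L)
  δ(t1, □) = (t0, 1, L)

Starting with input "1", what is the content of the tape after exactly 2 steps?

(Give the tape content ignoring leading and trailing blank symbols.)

Execution trace:
Initial: [t0]1
Step 1: δ(t0, 1) = (t0, □, R) → □[t0]□
Step 2: δ(t0, □) = (t1, 1, R) → □1[t1]□

After 2 steps, the tape (ignoring leading/trailing blanks) is: 1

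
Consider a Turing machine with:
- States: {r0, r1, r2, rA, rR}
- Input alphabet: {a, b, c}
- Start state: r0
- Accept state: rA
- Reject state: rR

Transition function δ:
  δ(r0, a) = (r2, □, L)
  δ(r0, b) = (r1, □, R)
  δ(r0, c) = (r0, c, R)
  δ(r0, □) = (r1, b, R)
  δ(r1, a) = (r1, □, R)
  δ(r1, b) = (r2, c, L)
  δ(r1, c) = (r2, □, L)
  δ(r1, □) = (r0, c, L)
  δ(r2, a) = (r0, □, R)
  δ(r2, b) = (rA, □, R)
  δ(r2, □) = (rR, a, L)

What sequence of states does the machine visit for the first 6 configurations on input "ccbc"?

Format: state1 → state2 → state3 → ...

Execution trace:
Initial: [r0]ccbc
Step 1: δ(r0, c) = (r0, c, R) → c[r0]cbc
Step 2: δ(r0, c) = (r0, c, R) → cc[r0]bc
Step 3: δ(r0, b) = (r1, □, R) → cc□[r1]c
Step 4: δ(r1, c) = (r2, □, L) → cc[r2]□□
Step 5: δ(r2, □) = (rR, a, L) → c[rR]ca□

The machine reaches the reject state rR and halts.

State sequence: r0 → r0 → r0 → r1 → r2 → rR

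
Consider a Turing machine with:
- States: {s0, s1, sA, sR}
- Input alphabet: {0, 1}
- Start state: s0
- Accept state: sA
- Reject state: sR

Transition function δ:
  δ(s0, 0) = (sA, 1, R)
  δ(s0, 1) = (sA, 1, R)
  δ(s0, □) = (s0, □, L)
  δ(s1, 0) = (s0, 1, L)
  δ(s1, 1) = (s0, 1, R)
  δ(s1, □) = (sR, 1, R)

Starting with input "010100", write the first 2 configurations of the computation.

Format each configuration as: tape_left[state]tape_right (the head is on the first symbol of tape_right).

Transitions applied:
Step 1: δ(s0, 0) = (sA, 1, R)

The first 2 configurations are:
[s0]010100 ⊢ 1[sA]10100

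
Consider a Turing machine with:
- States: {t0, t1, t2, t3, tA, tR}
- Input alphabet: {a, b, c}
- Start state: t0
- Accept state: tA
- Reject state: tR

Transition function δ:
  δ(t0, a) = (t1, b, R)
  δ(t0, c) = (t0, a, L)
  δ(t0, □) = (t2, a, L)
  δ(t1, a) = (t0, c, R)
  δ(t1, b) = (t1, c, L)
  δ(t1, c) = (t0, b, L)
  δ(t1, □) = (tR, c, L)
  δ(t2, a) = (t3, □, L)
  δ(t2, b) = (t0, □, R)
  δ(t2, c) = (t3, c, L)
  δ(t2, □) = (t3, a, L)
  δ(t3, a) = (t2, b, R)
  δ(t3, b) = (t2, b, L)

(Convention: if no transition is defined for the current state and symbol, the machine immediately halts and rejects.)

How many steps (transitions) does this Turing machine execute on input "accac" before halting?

Execution trace:
Initial: [t0]accac
Step 1: δ(t0, a) = (t1, b, R) → b[t1]ccac
Step 2: δ(t1, c) = (t0, b, L) → [t0]bbcac

No transition is defined for δ(t0, b). By convention the machine halts and rejects.

The machine executed 2 steps before halting.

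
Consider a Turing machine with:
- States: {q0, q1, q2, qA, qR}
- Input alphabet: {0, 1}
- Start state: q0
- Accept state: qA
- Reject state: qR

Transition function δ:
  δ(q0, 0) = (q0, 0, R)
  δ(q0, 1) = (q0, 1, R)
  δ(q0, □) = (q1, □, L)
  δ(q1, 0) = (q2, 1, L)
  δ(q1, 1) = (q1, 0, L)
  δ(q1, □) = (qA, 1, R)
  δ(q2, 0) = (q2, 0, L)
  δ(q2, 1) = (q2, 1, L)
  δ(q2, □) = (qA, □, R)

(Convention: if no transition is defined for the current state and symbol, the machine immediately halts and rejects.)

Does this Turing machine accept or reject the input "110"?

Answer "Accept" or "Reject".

Execution trace:
Initial: [q0]110
Step 1: δ(q0, 1) = (q0, 1, R) → 1[q0]10
Step 2: δ(q0, 1) = (q0, 1, R) → 11[q0]0
Step 3: δ(q0, 0) = (q0, 0, R) → 110[q0]□
Step 4: δ(q0, □) = (q1, □, L) → 11[q1]0□
Step 5: δ(q1, 0) = (q2, 1, L) → 1[q2]11□
Step 6: δ(q2, 1) = (q2, 1, L) → [q2]111□
Step 7: δ(q2, 1) = (q2, 1, L) → [q2]□111□
Step 8: δ(q2, □) = (qA, □, R) → □[qA]111□

The machine reaches the accept state qA and halts.

Answer: Accept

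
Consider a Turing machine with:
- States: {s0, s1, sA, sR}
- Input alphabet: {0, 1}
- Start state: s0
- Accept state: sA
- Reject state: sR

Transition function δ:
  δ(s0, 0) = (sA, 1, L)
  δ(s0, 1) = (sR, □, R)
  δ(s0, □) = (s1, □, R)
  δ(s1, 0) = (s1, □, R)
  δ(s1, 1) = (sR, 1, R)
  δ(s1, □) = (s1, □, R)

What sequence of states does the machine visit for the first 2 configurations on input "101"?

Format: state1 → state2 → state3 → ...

Execution trace:
Initial: [s0]101
Step 1: δ(s0, 1) = (sR, □, R) → □[sR]01

The machine reaches the reject state sR and halts.

State sequence: s0 → sR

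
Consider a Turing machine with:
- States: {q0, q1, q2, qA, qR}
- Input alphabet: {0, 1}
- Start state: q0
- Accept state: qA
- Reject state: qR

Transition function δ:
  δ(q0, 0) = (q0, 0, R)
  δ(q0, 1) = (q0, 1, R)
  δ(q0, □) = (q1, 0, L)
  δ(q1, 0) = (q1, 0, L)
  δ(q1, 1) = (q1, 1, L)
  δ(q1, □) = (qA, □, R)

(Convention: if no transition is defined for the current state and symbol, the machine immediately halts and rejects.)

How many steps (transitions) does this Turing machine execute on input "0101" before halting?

Execution trace:
Initial: [q0]0101
Step 1: δ(q0, 0) = (q0, 0, R) → 0[q0]101
Step 2: δ(q0, 1) = (q0, 1, R) → 01[q0]01
Step 3: δ(q0, 0) = (q0, 0, R) → 010[q0]1
Step 4: δ(q0, 1) = (q0, 1, R) → 0101[q0]□
Step 5: δ(q0, □) = (q1, 0, L) → 010[q1]10
Step 6: δ(q1, 1) = (q1, 1, L) → 01[q1]010
Step 7: δ(q1, 0) = (q1, 0, L) → 0[q1]1010
Step 8: δ(q1, 1) = (q1, 1, L) → [q1]01010
Step 9: δ(q1, 0) = (q1, 0, L) → [q1]□01010
Step 10: δ(q1, □) = (qA, □, R) → □[qA]01010

The machine reaches the accept state qA and halts.

The machine executed 10 steps before halting.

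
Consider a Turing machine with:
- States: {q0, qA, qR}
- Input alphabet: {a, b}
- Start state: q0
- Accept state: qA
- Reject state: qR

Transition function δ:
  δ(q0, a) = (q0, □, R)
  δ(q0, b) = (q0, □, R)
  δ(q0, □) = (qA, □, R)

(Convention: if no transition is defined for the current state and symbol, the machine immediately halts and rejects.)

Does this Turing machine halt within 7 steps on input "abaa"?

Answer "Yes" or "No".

Execution trace:
Initial: [q0]abaa
Step 1: δ(q0, a) = (q0, □, R) → □[q0]baa
Step 2: δ(q0, b) = (q0, □, R) → □□[q0]aa
Step 3: δ(q0, a) = (q0, □, R) → □□□[q0]a
Step 4: δ(q0, a) = (q0, □, R) → □□□□[q0]□
Step 5: δ(q0, □) = (qA, □, R) → □□□□□[qA]□

The machine reaches the accept state qA and halts.
The machine halted after 5 steps (within the 7-step bound).

Answer: Yes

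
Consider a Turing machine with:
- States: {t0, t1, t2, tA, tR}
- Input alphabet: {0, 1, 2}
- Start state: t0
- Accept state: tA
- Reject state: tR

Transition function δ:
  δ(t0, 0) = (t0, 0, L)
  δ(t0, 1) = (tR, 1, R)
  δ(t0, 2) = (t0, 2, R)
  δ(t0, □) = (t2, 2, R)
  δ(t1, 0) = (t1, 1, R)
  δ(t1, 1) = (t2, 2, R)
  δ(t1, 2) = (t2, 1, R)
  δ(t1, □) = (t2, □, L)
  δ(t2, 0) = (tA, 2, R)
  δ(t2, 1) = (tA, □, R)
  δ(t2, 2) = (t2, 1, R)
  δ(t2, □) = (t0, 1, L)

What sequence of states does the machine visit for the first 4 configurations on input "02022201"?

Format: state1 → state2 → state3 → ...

Execution trace:
Initial: [t0]02022201
Step 1: δ(t0, 0) = (t0, 0, L) → [t0]□02022201
Step 2: δ(t0, □) = (t2, 2, R) → 2[t2]02022201
Step 3: δ(t2, 0) = (tA, 2, R) → 22[tA]2022201

The machine reaches the accept state tA and halts.

State sequence: t0 → t0 → t2 → tA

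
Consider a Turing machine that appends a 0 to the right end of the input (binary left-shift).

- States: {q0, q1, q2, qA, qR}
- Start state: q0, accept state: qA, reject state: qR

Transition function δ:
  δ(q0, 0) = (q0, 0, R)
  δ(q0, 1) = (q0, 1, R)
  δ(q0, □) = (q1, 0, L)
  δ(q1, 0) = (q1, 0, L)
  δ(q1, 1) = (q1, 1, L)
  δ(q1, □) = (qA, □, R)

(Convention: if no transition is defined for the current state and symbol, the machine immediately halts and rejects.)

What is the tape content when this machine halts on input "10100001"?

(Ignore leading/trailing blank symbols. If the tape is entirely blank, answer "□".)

Execution trace:
Initial: [q0]10100001
Step 1: δ(q0, 1) = (q0, 1, R) → 1[q0]0100001
Step 2: δ(q0, 0) = (q0, 0, R) → 10[q0]100001
Step 3: δ(q0, 1) = (q0, 1, R) → 101[q0]00001
Step 4: δ(q0, 0) = (q0, 0, R) → 1010[q0]0001
Step 5: δ(q0, 0) = (q0, 0, R) → 10100[q0]001
Step 6: δ(q0, 0) = (q0, 0, R) → 101000[q0]01
Step 7: δ(q0, 0) = (q0, 0, R) → 1010000[q0]1
Step 8: δ(q0, 1) = (q0, 1, R) → 10100001[q0]□
Step 9: δ(q0, □) = (q1, 0, L) → 1010000[q1]10
Step 10: δ(q1, 1) = (q1, 1, L) → 101000[q1]010
Step 11: δ(q1, 0) = (q1, 0, L) → 10100[q1]0010
Step 12: δ(q1, 0) = (q1, 0, L) → 1010[q1]00010
Step 13: δ(q1, 0) = (q1, 0, L) → 101[q1]000010
Step 14: δ(q1, 0) = (q1, 0, L) → 10[q1]1000010
Step 15: δ(q1, 1) = (q1, 1, L) → 1[q1]01000010
Step 16: δ(q1, 0) = (q1, 0, L) → [q1]101000010
Step 17: δ(q1, 1) = (q1, 1, L) → [q1]□101000010
Step 18: δ(q1, □) = (qA, □, R) → □[qA]101000010

The machine reaches the accept state qA and halts.

Final tape (ignoring leading/trailing blanks): 101000010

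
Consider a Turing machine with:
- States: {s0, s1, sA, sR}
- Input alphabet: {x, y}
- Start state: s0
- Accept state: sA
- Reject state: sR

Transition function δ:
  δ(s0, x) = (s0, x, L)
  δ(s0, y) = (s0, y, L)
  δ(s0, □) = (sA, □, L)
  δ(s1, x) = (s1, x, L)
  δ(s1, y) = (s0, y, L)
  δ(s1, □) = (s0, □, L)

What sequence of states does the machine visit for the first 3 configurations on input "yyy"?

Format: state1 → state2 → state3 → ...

Execution trace:
Initial: [s0]yyy
Step 1: δ(s0, y) = (s0, y, L) → [s0]□yyy
Step 2: δ(s0, □) = (sA, □, L) → [sA]□□yyy

The machine reaches the accept state sA and halts.

State sequence: s0 → s0 → sA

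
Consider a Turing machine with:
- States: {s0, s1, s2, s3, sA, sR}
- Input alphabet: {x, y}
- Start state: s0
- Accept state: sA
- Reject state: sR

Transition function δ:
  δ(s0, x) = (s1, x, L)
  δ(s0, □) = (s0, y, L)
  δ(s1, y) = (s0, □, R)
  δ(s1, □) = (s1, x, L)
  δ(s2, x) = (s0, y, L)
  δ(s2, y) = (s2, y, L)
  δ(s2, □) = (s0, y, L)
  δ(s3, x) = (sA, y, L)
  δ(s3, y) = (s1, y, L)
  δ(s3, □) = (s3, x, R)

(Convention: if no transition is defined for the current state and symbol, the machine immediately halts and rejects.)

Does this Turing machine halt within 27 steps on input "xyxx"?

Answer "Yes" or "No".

Execution trace:
Initial: [s0]xyxx
Step 1: δ(s0, x) = (s1, x, L) → [s1]□xyxx
Step 2: δ(s1, □) = (s1, x, L) → [s1]□xxyxx
Step 3: δ(s1, □) = (s1, x, L) → [s1]□xxxyxx
Step 4: δ(s1, □) = (s1, x, L) → [s1]□xxxxyxx
Step 5: δ(s1, □) = (s1, x, L) → [s1]□xxxxxyxx
Step 6: δ(s1, □) = (s1, x, L) → [s1]□xxxxxxyxx
Step 7: δ(s1, □) = (s1, x, L) → [s1]□xxxxxxxyxx
Step 8: δ(s1, □) = (s1, x, L) → [s1]□xxxxxxxxyxx
Step 9: δ(s1, □) = (s1, x, L) → [s1]□xxxxxxxxxyxx
Step 10: δ(s1, □) = (s1, x, L) → [s1]□xxxxxxxxxxyxx
Step 11: δ(s1, □) = (s1, x, L) → [s1]□xxxxxxxxxxxyxx
Step 12: δ(s1, □) = (s1, x, L) → [s1]□xxxxxxxxxxxxyxx
Step 13: δ(s1, □) = (s1, x, L) → [s1]□xxxxxxxxxxxxxyxx
Step 14: δ(s1, □) = (s1, x, L) → [s1]□xxxxxxxxxxxxxxyxx
Step 15: δ(s1, □) = (s1, x, L) → [s1]□xxxxxxxxxxxxxxxyxx
Step 16: δ(s1, □) = (s1, x, L) → [s1]□xxxxxxxxxxxxxxxxyxx
Step 17: δ(s1, □) = (s1, x, L) → [s1]□xxxxxxxxxxxxxxxxxyxx
Step 18: δ(s1, □) = (s1, x, L) → [s1]□xxxxxxxxxxxxxxxxxxyxx
Step 19: δ(s1, □) = (s1, x, L) → [s1]□xxxxxxxxxxxxxxxxxxxyxx
Step 20: δ(s1, □) = (s1, x, L) → [s1]□xxxxxxxxxxxxxxxxxxxxyxx
Step 21: δ(s1, □) = (s1, x, L) → [s1]□xxxxxxxxxxxxxxxxxxxxxyxx
Step 22: δ(s1, □) = (s1, x, L) → [s1]□xxxxxxxxxxxxxxxxxxxxxxyxx
Step 23: δ(s1, □) = (s1, x, L) → [s1]□xxxxxxxxxxxxxxxxxxxxxxxyxx
Step 24: δ(s1, □) = (s1, x, L) → [s1]□xxxxxxxxxxxxxxxxxxxxxxxxyxx
Step 25: δ(s1, □) = (s1, x, L) → [s1]□xxxxxxxxxxxxxxxxxxxxxxxxxyxx
Step 26: δ(s1, □) = (s1, x, L) → [s1]□xxxxxxxxxxxxxxxxxxxxxxxxxxyxx
Step 27: δ(s1, □) = (s1, x, L) → [s1]□xxxxxxxxxxxxxxxxxxxxxxxxxxxyxx

The machine has not reached a halting state after 27 steps.
The machine did not halt within the 27-step bound.

Answer: No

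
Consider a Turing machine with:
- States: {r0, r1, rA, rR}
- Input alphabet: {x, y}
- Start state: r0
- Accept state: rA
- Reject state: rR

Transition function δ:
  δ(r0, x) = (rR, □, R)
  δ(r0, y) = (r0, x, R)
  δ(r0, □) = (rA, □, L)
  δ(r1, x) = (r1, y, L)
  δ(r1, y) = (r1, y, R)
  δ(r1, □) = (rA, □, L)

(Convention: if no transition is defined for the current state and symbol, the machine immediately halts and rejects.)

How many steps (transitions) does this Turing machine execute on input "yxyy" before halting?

Execution trace:
Initial: [r0]yxyy
Step 1: δ(r0, y) = (r0, x, R) → x[r0]xyy
Step 2: δ(r0, x) = (rR, □, R) → x□[rR]yy

The machine reaches the reject state rR and halts.

The machine executed 2 steps before halting.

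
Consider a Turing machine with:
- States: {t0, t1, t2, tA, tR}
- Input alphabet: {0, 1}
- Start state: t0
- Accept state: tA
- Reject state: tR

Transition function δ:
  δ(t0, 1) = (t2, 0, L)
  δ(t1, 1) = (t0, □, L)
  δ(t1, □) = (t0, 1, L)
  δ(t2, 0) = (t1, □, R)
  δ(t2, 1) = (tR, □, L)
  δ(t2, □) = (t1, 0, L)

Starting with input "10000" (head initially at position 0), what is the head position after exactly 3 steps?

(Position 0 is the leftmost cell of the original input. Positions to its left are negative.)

Execution trace (head position shown):
Step 0: [t0]10000  (head at position 0)
Step 1: move left → [t2]□00000  (head at position -1)
Step 2: move left → [t1]□000000  (head at position -2)
Step 3: move left → [t0]□1000000  (head at position -3)

After 3 steps, the head is at position -3.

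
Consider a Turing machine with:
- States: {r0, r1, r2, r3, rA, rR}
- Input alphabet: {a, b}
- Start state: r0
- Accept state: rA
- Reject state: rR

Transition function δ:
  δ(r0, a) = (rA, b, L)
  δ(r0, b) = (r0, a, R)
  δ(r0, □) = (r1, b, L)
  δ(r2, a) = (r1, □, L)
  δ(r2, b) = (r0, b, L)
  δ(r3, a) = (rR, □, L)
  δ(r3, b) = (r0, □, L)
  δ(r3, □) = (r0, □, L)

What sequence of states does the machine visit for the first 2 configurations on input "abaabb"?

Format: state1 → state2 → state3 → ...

Execution trace:
Initial: [r0]abaabb
Step 1: δ(r0, a) = (rA, b, L) → [rA]□bbaabb

The machine reaches the accept state rA and halts.

State sequence: r0 → rA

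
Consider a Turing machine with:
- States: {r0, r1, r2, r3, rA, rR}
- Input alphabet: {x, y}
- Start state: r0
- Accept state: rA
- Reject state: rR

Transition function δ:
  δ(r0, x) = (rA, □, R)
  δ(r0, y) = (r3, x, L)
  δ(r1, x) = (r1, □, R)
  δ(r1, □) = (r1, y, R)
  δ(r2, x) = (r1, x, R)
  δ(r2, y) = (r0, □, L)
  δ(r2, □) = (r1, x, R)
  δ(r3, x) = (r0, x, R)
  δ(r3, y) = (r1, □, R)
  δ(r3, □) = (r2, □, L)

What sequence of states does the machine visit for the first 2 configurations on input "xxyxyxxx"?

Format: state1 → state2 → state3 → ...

Execution trace:
Initial: [r0]xxyxyxxx
Step 1: δ(r0, x) = (rA, □, R) → □[rA]xyxyxxx

The machine reaches the accept state rA and halts.

State sequence: r0 → rA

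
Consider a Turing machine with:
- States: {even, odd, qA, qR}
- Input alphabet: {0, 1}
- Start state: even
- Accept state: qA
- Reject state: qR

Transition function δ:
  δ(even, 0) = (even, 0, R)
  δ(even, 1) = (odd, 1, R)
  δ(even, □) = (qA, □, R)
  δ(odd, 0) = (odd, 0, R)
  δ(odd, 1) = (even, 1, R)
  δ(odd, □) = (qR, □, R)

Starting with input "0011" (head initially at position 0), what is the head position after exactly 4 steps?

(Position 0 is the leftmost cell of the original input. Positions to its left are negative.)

Execution trace (head position shown):
Step 0: [even]0011  (head at position 0)
Step 1: move right → 0[even]011  (head at position 1)
Step 2: move right → 00[even]11  (head at position 2)
Step 3: move right → 001[odd]1  (head at position 3)
Step 4: move right → 0011[even]□  (head at position 4)

After 4 steps, the head is at position 4.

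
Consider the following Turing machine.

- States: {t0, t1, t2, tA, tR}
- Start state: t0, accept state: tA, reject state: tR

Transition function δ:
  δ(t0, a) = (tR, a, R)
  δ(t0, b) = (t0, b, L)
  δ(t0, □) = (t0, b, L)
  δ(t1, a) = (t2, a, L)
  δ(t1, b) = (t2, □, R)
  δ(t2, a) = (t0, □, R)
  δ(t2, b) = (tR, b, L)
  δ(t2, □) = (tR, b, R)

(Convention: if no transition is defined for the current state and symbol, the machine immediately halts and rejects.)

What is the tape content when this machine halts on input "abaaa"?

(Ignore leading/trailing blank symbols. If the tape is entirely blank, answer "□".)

Execution trace:
Initial: [t0]abaaa
Step 1: δ(t0, a) = (tR, a, R) → a[tR]baaa

The machine reaches the reject state tR and halts.

Final tape (ignoring leading/trailing blanks): abaaa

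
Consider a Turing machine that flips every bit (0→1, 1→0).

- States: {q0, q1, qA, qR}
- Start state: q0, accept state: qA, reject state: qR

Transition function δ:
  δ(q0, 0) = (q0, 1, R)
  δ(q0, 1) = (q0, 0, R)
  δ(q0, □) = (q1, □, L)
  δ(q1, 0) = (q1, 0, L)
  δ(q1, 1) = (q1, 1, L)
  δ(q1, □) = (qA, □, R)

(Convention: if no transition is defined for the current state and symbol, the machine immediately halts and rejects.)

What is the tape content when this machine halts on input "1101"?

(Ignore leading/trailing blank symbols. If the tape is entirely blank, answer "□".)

Execution trace:
Initial: [q0]1101
Step 1: δ(q0, 1) = (q0, 0, R) → 0[q0]101
Step 2: δ(q0, 1) = (q0, 0, R) → 00[q0]01
Step 3: δ(q0, 0) = (q0, 1, R) → 001[q0]1
Step 4: δ(q0, 1) = (q0, 0, R) → 0010[q0]□
Step 5: δ(q0, □) = (q1, □, L) → 001[q1]0□
Step 6: δ(q1, 0) = (q1, 0, L) → 00[q1]10□
Step 7: δ(q1, 1) = (q1, 1, L) → 0[q1]010□
Step 8: δ(q1, 0) = (q1, 0, L) → [q1]0010□
Step 9: δ(q1, 0) = (q1, 0, L) → [q1]□0010□
Step 10: δ(q1, □) = (qA, □, R) → □[qA]0010□

The machine reaches the accept state qA and halts.

Final tape (ignoring leading/trailing blanks): 0010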